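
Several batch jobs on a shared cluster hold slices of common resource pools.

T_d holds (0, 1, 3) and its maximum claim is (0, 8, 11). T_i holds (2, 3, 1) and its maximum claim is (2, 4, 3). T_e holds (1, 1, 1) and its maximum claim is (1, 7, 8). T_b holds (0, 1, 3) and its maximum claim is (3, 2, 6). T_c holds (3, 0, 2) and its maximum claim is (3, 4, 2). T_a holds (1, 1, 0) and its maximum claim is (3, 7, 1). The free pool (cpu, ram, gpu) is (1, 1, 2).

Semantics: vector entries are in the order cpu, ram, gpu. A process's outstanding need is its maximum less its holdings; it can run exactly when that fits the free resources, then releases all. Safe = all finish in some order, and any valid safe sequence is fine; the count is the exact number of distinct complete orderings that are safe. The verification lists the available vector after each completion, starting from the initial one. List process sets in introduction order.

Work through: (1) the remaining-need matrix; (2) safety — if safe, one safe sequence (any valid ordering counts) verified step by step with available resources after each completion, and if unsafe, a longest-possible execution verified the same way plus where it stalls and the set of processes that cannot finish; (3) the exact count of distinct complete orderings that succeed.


(1) Remaining need (order cpu, ram, gpu):
  T_d: (0, 7, 8)
  T_i: (0, 1, 2)
  T_e: (0, 6, 7)
  T_b: (3, 1, 3)
  T_c: (0, 4, 0)
  T_a: (2, 6, 1)
(2) UNSAFE.
Key observation: after T_i, T_c, T_b complete, (6, 5, 8) is the best the pool ever gets, yet each leftover process wants more ram.
The run T_i, T_c, T_b cannot be extended any further. Step-by-step check:
  pool = (1, 1, 2)
  T_i needs (0, 1, 2) <= (1, 1, 2) -> finishes; pool += (2, 3, 1) = (3, 4, 3)
  T_c needs (0, 4, 0) <= (3, 4, 3) -> finishes; pool += (3, 0, 2) = (6, 4, 5)
  T_b needs (3, 1, 3) <= (6, 4, 5) -> finishes; pool += (0, 1, 3) = (6, 5, 8)
  T_d cannot run: need (0, 7, 8) vs free (6, 5, 8) (insufficient ram)
  T_e cannot run: need (0, 6, 7) vs free (6, 5, 8) (insufficient ram)
  T_a cannot run: need (2, 6, 1) vs free (6, 5, 8) (insufficient ram)
Never able to finish: T_d, T_e and T_a.
(3) Precisely 0 of the possible complete orderings are safe sequences.


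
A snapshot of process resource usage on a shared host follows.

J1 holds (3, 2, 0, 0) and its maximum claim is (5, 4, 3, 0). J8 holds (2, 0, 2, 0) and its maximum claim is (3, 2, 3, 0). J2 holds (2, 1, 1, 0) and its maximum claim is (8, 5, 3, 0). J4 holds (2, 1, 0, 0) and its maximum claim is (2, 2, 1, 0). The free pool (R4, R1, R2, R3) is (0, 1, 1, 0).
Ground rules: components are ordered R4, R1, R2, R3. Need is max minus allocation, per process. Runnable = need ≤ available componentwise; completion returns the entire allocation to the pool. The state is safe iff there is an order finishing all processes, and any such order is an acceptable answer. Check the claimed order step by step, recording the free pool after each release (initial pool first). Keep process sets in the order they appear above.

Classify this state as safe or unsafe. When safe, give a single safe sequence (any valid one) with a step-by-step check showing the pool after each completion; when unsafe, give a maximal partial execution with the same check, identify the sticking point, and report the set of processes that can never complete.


SAFE — a valid safe sequence is J4, J8, J1, J2.
Key observation: the first exact fit in this order is J4 — it needs (0, 1, 1, 0) with (0, 1, 1, 0) free, meeting a requested resource to the last unit.
Walking it through:
  pool = (0, 1, 1, 0)
  J4 needs (0, 1, 1, 0) <= (0, 1, 1, 0) -> finishes; pool += (2, 1, 0, 0) = (2, 2, 1, 0)
  J8 needs (1, 2, 1, 0) <= (2, 2, 1, 0) -> finishes; pool += (2, 0, 2, 0) = (4, 2, 3, 0)
  J1 needs (2, 2, 3, 0) <= (4, 2, 3, 0) -> finishes; pool += (3, 2, 0, 0) = (7, 4, 3, 0)
  J2 needs (6, 4, 2, 0) <= (7, 4, 3, 0) -> finishes; pool += (2, 1, 1, 0) = (9, 5, 4, 0)


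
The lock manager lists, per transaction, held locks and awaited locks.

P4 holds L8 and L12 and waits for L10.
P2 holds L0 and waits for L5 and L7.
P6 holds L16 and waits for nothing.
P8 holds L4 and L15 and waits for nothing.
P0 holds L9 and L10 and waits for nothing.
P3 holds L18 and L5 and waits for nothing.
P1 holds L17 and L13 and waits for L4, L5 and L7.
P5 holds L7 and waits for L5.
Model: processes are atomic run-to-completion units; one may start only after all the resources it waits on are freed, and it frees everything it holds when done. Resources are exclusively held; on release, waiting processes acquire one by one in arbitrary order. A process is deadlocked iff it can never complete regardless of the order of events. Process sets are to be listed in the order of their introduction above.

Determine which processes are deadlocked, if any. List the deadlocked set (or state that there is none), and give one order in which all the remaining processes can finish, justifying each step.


No process is deadlocked.
Key observation: the wait graph is acyclic; completion cascades from the unblocked processes through everyone else.
One completion order for the rest: P3, P6, P5, P0, P2, P4, P8, P1.
Check, step by step:
  P3: no waits; runs immediately, freeing L18 and L5
  P6: no waits; runs immediately, freeing L16
  run P5 (all its waits — L5 — are resolved); releases L7
  P0: no waits; runs immediately, freeing L9 and L10
  run P2 (all its waits — L5 and L7 — are resolved); releases L0
  run P4 (all its waits — L10 — are resolved); releases L8 and L12
  P8: no waits; runs immediately, freeing L4 and L15
  run P1 (all its waits — L4, L5 and L7 — are resolved); releases L17 and L13


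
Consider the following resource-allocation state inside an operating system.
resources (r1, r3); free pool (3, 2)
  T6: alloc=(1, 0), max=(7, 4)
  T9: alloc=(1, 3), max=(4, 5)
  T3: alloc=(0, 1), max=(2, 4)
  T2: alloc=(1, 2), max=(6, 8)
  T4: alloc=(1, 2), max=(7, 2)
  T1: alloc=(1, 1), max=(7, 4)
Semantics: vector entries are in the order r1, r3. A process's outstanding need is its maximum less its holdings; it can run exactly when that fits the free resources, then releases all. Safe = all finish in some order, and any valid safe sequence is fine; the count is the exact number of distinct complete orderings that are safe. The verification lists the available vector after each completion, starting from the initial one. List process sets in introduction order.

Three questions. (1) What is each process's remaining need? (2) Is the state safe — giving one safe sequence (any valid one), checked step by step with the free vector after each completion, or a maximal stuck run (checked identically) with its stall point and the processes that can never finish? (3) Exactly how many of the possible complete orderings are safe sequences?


(1) Remaining need (order r1, r3):
  T6: (6, 4)
  T9: (3, 2)
  T3: (2, 3)
  T2: (5, 6)
  T4: (6, 0)
  T1: (6, 3)
(2) The state is UNSAFE.
Key observation: r1 is the bottleneck — with T9, T3 done the pool holds (4, 6), short of every remaining need.
Going as far as possible: T9, T3; after that, nothing fits. Verifying each step:
  pool = (3, 2)
  T9: need (3, 2) fits (3, 2); releases (1, 3), pool now (4, 5)
  T3: need (2, 3) fits (4, 5); releases (0, 1), pool now (4, 6)
  blocked: T6 wants (6, 4), pool (4, 6) — not enough r1
  blocked: T2 wants (5, 6), pool (4, 6) — not enough r1
  blocked: T4 wants (6, 0), pool (4, 6) — not enough r1
  blocked: T1 wants (6, 3), pool (4, 6) — not enough r1
Processes that can never finish: T6, T2, T4 and T1.
(3) The exact count: 0 of the possible complete orderings are safe sequences.


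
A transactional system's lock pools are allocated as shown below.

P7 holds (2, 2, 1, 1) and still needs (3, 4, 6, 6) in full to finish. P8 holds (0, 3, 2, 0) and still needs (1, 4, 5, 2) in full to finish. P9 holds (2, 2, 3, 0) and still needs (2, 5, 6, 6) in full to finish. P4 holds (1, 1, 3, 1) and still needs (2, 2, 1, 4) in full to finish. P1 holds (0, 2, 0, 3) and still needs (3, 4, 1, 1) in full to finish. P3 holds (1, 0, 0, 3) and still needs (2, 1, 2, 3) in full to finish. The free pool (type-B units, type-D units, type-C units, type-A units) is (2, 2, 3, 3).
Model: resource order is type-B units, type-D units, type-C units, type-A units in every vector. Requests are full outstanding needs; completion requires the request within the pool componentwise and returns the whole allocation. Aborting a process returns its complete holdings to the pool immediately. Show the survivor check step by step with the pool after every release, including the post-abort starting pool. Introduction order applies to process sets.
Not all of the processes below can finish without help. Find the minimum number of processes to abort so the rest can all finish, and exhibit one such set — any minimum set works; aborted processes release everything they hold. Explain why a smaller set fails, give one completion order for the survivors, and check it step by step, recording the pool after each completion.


The answer: abort P8.
Key observation: before aborting P8, P9 was permanently blocked — no order could ever run it; afterwards it completes at step 3.
Minimality: the empty abort set fails — the state is deadlocked as it stands.
The survivors complete as P3, P4, P9, P1, P7. Check, step by step (starting from the post-abort pool):
  pool = (2, 5, 5, 3)
  run P3 (needs (2, 1, 2, 3), free (2, 5, 5, 3)); after release of (1, 0, 0, 3) the pool is (3, 5, 5, 6)
  run P4 (needs (2, 2, 1, 4), free (3, 5, 5, 6)); after release of (1, 1, 3, 1) the pool is (4, 6, 8, 7)
  run P9 (needs (2, 5, 6, 6), free (4, 6, 8, 7)); after release of (2, 2, 3, 0) the pool is (6, 8, 11, 7)
  run P1 (needs (3, 4, 1, 1), free (6, 8, 11, 7)); after release of (0, 2, 0, 3) the pool is (6, 10, 11, 10)
  run P7 (needs (3, 4, 6, 6), free (6, 10, 11, 10)); after release of (2, 2, 1, 1) the pool is (8, 12, 12, 11)


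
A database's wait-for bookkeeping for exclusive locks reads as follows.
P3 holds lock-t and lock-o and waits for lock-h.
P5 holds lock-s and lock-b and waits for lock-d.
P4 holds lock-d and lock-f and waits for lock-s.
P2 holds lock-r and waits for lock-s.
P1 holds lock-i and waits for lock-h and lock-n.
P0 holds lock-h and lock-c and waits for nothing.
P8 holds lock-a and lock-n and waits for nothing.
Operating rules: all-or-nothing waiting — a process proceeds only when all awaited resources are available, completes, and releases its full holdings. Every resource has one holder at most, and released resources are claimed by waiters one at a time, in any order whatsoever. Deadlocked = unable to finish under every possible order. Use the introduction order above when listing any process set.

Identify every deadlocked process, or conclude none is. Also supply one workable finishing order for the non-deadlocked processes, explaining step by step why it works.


The deadlocked set is P5, P4 and P2.
Key observation: P5 -> P4 -> P5 is a circular wait — nothing in it can go first; P2 waits into the deadlock from upstream.
One completion order for the rest: P0, P8, P1, P3.
Step-by-step check:
  P0 waits on nothing -> runs at once and releases lock-h and lock-c
  P8 waits on nothing -> runs at once and releases lock-a and lock-n
  P1 waits on lock-h and lock-n — all released -> runs and releases lock-i
  P3 waits on lock-h — all released -> runs and releases lock-t and lock-o


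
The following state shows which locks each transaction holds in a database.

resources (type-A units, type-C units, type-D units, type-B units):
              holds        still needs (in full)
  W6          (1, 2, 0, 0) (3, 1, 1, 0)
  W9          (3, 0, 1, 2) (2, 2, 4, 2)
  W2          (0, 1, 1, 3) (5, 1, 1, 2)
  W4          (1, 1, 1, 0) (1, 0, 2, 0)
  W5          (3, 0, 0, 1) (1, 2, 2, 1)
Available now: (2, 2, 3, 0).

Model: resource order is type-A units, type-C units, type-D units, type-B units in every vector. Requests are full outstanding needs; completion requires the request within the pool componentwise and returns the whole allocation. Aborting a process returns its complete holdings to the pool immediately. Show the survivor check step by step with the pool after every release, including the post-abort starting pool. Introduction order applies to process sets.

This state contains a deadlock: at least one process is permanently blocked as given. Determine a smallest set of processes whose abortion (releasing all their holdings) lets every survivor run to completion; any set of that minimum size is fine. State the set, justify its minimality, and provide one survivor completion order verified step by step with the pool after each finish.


Minimum abort set: W2.
Key observation: W9 had no path to completion before; after the abort of W2 ((0, 1, 1, 3) returned), step 1 is where it fits.
Minimality: the empty abort set fails — the state is deadlocked as it stands.
The survivors complete as W9, W4, W5, W6. Verifying each step (starting from the post-abort pool):
  pool = (2, 3, 4, 3)
  W9: need (2, 2, 4, 2) fits (2, 3, 4, 3); releases (3, 0, 1, 2), pool now (5, 3, 5, 5)
  W4: need (1, 0, 2, 0) fits (5, 3, 5, 5); releases (1, 1, 1, 0), pool now (6, 4, 6, 5)
  W5: need (1, 2, 2, 1) fits (6, 4, 6, 5); releases (3, 0, 0, 1), pool now (9, 4, 6, 6)
  W6: need (3, 1, 1, 0) fits (9, 4, 6, 6); releases (1, 2, 0, 0), pool now (10, 6, 6, 6)


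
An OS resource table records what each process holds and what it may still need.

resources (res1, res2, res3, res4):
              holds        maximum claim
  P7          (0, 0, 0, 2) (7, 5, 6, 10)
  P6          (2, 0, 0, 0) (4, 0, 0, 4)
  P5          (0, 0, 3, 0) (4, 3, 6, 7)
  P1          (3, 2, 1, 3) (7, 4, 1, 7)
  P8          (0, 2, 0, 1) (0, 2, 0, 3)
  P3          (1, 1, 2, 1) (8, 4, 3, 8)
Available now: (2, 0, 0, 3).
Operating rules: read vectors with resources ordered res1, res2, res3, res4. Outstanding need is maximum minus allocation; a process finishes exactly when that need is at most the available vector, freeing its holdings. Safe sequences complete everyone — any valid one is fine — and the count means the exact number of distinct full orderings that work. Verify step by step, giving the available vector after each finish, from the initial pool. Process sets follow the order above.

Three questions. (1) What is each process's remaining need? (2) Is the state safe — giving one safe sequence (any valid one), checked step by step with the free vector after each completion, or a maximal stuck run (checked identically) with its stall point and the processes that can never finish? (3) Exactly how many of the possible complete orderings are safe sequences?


(1) Outstanding need per process (order res1, res2, res3, res4):
  P7: (7, 5, 6, 8)
  P6: (2, 0, 0, 4)
  P5: (4, 3, 3, 7)
  P1: (4, 2, 0, 4)
  P8: (0, 0, 0, 2)
  P3: (7, 3, 1, 7)
(2) The state is SAFE; one workable sequence: P8, P6, P1, P3, P5, P7.
Key observation: P6 marks the first exact bind of the order: its need (2, 0, 0, 4) fits the free (2, 2, 0, 4) with zero slack on a requested resource.
Verifying each step:
  pool = (2, 0, 0, 3)
  P8 needs (0, 0, 0, 2) <= (2, 0, 0, 3) -> finishes; pool += (0, 2, 0, 1) = (2, 2, 0, 4)
  P6 needs (2, 0, 0, 4) <= (2, 2, 0, 4) -> finishes; pool += (2, 0, 0, 0) = (4, 2, 0, 4)
  P1 needs (4, 2, 0, 4) <= (4, 2, 0, 4) -> finishes; pool += (3, 2, 1, 3) = (7, 4, 1, 7)
  P3 needs (7, 3, 1, 7) <= (7, 4, 1, 7) -> finishes; pool += (1, 1, 2, 1) = (8, 5, 3, 8)
  P5 needs (4, 3, 3, 7) <= (8, 5, 3, 8) -> finishes; pool += (0, 0, 3, 0) = (8, 5, 6, 8)
  P7 needs (7, 5, 6, 8) <= (8, 5, 6, 8) -> finishes; pool += (0, 0, 0, 2) = (8, 5, 6, 10)
(3) The exact count: 1 of the possible complete orderings is a safe sequence.


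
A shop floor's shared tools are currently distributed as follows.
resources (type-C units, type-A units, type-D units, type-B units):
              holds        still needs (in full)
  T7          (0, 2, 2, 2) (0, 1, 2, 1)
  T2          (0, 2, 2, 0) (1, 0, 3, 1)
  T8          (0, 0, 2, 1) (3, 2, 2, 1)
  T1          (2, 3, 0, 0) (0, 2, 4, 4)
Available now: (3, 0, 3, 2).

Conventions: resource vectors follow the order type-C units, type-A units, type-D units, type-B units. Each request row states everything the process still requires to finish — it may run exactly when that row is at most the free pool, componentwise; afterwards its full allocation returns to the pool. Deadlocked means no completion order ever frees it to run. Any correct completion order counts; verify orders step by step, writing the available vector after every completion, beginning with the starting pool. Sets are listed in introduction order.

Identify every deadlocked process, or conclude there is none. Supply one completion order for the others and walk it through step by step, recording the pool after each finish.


No process is deadlocked.
Key observation: starting with T2, each completion frees enough for the next — no one is permanently blocked.
The rest can finish in the order T2, T7, T1, T8. Step-by-step check:
  pool = (3, 0, 3, 2)
  T2 needs (1, 0, 3, 1) <= (3, 0, 3, 2) -> finishes; pool += (0, 2, 2, 0) = (3, 2, 5, 2)
  T7 needs (0, 1, 2, 1) <= (3, 2, 5, 2) -> finishes; pool += (0, 2, 2, 2) = (3, 4, 7, 4)
  T1 needs (0, 2, 4, 4) <= (3, 4, 7, 4) -> finishes; pool += (2, 3, 0, 0) = (5, 7, 7, 4)
  T8 needs (3, 2, 2, 1) <= (5, 7, 7, 4) -> finishes; pool += (0, 0, 2, 1) = (5, 7, 9, 5)


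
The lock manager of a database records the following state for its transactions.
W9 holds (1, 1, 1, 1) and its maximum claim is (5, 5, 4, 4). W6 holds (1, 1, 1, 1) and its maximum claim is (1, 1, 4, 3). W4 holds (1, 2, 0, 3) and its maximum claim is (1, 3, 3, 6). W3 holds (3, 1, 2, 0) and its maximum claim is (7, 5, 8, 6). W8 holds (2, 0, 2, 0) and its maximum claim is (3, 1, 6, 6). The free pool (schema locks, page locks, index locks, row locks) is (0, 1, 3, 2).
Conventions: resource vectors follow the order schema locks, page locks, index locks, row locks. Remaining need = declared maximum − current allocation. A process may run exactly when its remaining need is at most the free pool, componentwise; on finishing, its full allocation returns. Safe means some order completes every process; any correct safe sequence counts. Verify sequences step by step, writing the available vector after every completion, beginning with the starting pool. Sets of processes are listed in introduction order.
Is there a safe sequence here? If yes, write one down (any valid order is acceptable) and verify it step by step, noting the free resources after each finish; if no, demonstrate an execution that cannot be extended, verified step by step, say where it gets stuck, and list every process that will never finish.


The state is SAFE; one workable sequence: W6, W4, W8, W9, W3.
Key observation: the first exact fit in this order is W6 — it needs (0, 0, 3, 2) with (0, 1, 3, 2) free, meeting a requested resource to the last unit.
Check, step by step:
  pool = (0, 1, 3, 2)
  W6 needs (0, 0, 3, 2) <= (0, 1, 3, 2) -> finishes; pool += (1, 1, 1, 1) = (1, 2, 4, 3)
  W4 needs (0, 1, 3, 3) <= (1, 2, 4, 3) -> finishes; pool += (1, 2, 0, 3) = (2, 4, 4, 6)
  W8 needs (1, 1, 4, 6) <= (2, 4, 4, 6) -> finishes; pool += (2, 0, 2, 0) = (4, 4, 6, 6)
  W9 needs (4, 4, 3, 3) <= (4, 4, 6, 6) -> finishes; pool += (1, 1, 1, 1) = (5, 5, 7, 7)
  W3 needs (4, 4, 6, 6) <= (5, 5, 7, 7) -> finishes; pool += (3, 1, 2, 0) = (8, 6, 9, 7)


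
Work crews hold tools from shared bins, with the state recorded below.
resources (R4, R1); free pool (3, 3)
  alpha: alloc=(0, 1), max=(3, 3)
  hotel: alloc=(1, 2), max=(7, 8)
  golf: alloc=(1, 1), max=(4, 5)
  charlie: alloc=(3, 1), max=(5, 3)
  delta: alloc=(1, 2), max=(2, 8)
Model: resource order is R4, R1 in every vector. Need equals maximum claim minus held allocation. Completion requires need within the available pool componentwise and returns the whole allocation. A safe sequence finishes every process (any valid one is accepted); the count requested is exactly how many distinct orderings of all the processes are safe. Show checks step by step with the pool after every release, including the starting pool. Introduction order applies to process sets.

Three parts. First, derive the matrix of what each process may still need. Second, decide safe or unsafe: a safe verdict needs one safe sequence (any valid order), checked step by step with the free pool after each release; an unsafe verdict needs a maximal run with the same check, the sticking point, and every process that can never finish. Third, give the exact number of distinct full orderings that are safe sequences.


(1) Remaining need (order R4, R1):
  alpha: (3, 2)
  hotel: (6, 6)
  golf: (3, 4)
  charlie: (2, 2)
  delta: (1, 6)
(2) SAFE — a valid safe sequence is alpha, golf, charlie, hotel, delta.
Key observation: the first exact fit in this order is alpha — it needs (3, 2) with (3, 3) free, meeting a requested resource to the last unit.
Check, step by step:
  pool = (3, 3)
  alpha needs (3, 2) <= (3, 3) -> finishes; pool += (0, 1) = (3, 4)
  golf needs (3, 4) <= (3, 4) -> finishes; pool += (1, 1) = (4, 5)
  charlie needs (2, 2) <= (4, 5) -> finishes; pool += (3, 1) = (7, 6)
  hotel needs (6, 6) <= (7, 6) -> finishes; pool += (1, 2) = (8, 8)
  delta needs (1, 6) <= (8, 8) -> finishes; pool += (1, 2) = (9, 10)
(3) Precisely 8 of the possible complete orderings are safe sequences.


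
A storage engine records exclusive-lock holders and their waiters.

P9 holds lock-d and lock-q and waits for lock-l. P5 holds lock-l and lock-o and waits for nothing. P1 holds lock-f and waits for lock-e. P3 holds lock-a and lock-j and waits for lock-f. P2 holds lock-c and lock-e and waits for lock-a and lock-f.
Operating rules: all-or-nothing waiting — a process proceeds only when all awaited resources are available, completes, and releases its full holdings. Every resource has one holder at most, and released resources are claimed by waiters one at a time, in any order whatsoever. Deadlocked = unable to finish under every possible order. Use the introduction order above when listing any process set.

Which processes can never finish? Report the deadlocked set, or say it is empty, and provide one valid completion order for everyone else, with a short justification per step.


Deadlocked set: P1, P3 and P2.
Key observation: P1 -> P2 -> P1 is a circular wait — nothing in it can go first; P3 is caught in further circular waits.
A valid finishing order for the others: P5, P9.
Step-by-step check:
  P5 waits on nothing -> runs at once and releases lock-l and lock-o
  P9 waits on lock-l — all released -> runs and releases lock-d and lock-q


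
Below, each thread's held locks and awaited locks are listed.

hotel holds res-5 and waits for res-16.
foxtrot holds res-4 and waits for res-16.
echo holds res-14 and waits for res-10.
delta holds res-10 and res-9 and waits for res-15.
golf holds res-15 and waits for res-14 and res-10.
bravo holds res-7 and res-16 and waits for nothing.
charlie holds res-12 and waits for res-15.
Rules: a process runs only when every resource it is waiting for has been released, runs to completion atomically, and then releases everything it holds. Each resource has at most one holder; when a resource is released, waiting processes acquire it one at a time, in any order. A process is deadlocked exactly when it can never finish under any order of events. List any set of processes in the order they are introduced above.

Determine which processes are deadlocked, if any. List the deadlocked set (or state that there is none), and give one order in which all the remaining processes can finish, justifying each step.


Deadlocked set: echo, delta, golf and charlie.
Key observation: nobody on the ring echo -> delta -> golf -> echo can start until another member finishes, which never happens; charlie waits into the deadlock from upstream.
A valid finishing order for the others: bravo, foxtrot, hotel.
Check, step by step:
  bravo waits on nothing -> runs at once and releases res-7 and res-16
  foxtrot waits on res-16 — all released -> runs and releases res-4
  hotel waits on res-16 — all released -> runs and releases res-5


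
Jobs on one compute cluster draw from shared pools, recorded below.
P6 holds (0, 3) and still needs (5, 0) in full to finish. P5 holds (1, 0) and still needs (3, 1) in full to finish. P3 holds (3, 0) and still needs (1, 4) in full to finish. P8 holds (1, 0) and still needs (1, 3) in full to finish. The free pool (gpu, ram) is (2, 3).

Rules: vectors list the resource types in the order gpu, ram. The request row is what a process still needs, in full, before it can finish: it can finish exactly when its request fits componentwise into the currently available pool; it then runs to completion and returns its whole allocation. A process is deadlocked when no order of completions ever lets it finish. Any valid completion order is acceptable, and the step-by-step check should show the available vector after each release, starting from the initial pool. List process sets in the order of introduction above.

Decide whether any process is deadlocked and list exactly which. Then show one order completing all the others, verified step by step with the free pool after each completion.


Deadlocked: P6 and P3.
Key observation: after P8, P5 the pool peaks at (4, 3), and each blocked process is short somewhere: P6 on gpu; P3 on ram.
A valid finishing order for the others: P8, P5. Check, step by step:
  pool = (2, 3)
  run P8 (needs (1, 3), free (2, 3)); after release of (1, 0) the pool is (3, 3)
  run P5 (needs (3, 1), free (3, 3)); after release of (1, 0) the pool is (4, 3)
The stuck group stays short no matter what:
  P6 still needs (5, 0) but only (4, 3) is free — short on gpu
  P3 still needs (1, 4) but only (4, 3) is free — short on ram


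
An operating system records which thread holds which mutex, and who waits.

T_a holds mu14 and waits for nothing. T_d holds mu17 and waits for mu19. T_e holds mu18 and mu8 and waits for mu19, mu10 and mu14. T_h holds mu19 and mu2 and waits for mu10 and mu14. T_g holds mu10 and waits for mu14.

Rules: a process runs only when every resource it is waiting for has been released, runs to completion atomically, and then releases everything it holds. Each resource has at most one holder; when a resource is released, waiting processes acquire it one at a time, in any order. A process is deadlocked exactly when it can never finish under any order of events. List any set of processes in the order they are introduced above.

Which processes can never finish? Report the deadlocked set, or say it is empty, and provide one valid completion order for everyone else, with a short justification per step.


Nothing here is deadlocked.
Key observation: the waits form no ring: some process can always run, and its releases unblock the others one by one.
The rest can finish in the order T_a, T_g, T_h, T_d, T_e.
Step-by-step check:
  run T_a (it waits on nothing); releases mu14
  T_g: everything it awaited (mu14) is free; runs, freeing mu10
  T_h: everything it awaited (mu10 and mu14) is free; runs, freeing mu19 and mu2
  T_d: everything it awaited (mu19) is free; runs, freeing mu17
  T_e: everything it awaited (mu19, mu10 and mu14) is free; runs, freeing mu18 and mu8


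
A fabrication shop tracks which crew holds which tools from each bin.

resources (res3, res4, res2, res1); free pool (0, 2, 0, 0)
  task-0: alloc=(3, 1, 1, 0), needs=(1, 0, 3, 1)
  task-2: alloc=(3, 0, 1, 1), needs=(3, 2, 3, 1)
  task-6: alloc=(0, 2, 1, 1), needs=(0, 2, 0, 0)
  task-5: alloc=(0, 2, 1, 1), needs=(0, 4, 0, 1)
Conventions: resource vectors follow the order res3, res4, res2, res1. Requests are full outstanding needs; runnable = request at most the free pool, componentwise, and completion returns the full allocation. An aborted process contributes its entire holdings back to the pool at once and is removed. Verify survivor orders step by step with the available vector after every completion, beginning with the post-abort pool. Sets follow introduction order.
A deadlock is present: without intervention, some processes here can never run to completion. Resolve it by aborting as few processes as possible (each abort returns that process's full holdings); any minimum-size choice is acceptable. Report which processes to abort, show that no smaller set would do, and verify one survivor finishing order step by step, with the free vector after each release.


Abort task-2.
Key observation: the returned (3, 0, 1, 1) from task-2 is what brings task-0 — unrunnable before, under any order — into play at step 3.
No smaller set exists: with zero aborts the deadlock remains.
One survivor order: task-6, task-5, task-0. Walking it through (post-abort pool first):
  pool = (3, 2, 1, 1)
  task-6 needs (0, 2, 0, 0) <= (3, 2, 1, 1) -> finishes; pool += (0, 2, 1, 1) = (3, 4, 2, 2)
  task-5 needs (0, 4, 0, 1) <= (3, 4, 2, 2) -> finishes; pool += (0, 2, 1, 1) = (3, 6, 3, 3)
  task-0 needs (1, 0, 3, 1) <= (3, 6, 3, 3) -> finishes; pool += (3, 1, 1, 0) = (6, 7, 4, 3)


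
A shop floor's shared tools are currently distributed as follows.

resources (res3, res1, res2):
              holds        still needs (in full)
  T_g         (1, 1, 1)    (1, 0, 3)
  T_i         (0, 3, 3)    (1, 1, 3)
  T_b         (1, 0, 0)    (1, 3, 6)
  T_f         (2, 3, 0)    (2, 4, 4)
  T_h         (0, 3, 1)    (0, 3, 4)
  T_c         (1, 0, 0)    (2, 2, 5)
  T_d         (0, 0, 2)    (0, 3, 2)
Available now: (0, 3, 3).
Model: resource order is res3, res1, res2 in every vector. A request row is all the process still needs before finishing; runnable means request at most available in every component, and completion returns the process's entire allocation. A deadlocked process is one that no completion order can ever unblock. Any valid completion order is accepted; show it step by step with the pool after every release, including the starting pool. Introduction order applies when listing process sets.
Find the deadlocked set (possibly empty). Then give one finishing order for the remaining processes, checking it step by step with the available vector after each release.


Deadlocked set: T_g, T_i, T_b, T_f and T_c.
Key observation: the pool after T_d, T_h is (0, 6, 6); every surviving request exceeds it in res3, so progress ends there.
A valid finishing order for the others: T_d, T_h. Walking it through:
  pool = (0, 3, 3)
  T_d needs (0, 3, 2) <= (0, 3, 3) -> finishes; pool += (0, 0, 2) = (0, 3, 5)
  T_h needs (0, 3, 4) <= (0, 3, 5) -> finishes; pool += (0, 3, 1) = (0, 6, 6)
The stuck group stays short no matter what:
  blocked: T_g wants (1, 0, 3), pool (0, 6, 6) — not enough res3
  blocked: T_i wants (1, 1, 3), pool (0, 6, 6) — not enough res3
  blocked: T_b wants (1, 3, 6), pool (0, 6, 6) — not enough res3
  blocked: T_f wants (2, 4, 4), pool (0, 6, 6) — not enough res3
  blocked: T_c wants (2, 2, 5), pool (0, 6, 6) — not enough res3


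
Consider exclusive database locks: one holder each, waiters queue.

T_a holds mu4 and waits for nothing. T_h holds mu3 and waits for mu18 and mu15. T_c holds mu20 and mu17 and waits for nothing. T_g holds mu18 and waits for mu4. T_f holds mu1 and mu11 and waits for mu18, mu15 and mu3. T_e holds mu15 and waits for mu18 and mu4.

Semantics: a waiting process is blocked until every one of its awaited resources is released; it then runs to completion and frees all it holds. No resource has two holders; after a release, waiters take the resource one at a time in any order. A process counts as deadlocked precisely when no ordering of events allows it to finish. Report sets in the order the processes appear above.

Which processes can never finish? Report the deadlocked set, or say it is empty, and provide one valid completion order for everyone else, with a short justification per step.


Nothing here is deadlocked.
Key observation: every chain of waits terminates; starting from the processes that wait on nothing, all the rest unlock in turn.
One completion order for the rest: T_a, T_g, T_c, T_e, T_h, T_f.
Walking it through:
  run T_a (it waits on nothing); releases mu4
  T_g waits on mu4 — all released -> runs and releases mu18
  run T_c (it waits on nothing); releases mu20 and mu17
  T_e waits on mu18 and mu4 — all released -> runs and releases mu15
  T_h waits on mu18 and mu15 — all released -> runs and releases mu3
  T_f waits on mu18, mu15 and mu3 — all released -> runs and releases mu1 and mu11


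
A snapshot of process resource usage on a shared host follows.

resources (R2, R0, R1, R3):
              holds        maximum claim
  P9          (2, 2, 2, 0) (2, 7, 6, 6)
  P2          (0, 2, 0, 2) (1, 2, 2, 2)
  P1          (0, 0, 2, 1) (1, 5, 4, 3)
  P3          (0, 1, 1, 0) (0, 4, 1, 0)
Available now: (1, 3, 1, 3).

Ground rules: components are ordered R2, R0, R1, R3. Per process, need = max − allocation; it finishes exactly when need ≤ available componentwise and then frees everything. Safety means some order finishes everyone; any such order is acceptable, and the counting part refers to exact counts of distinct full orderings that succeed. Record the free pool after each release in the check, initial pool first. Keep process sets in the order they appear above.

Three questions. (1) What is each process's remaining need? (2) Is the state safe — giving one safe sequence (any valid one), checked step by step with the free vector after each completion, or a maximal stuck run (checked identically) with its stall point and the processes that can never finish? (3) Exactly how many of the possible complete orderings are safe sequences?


(1) Remaining need (order R2, R0, R1, R3):
  P9: (0, 5, 4, 6)
  P2: (1, 0, 2, 0)
  P1: (1, 5, 2, 2)
  P3: (0, 3, 0, 0)
(2) SAFE — a valid safe sequence is P3, P2, P1, P9.
Key observation: reading the order forward, P3 is the first process whose need (0, 3, 0, 0) meets the free pool (1, 3, 1, 3) exactly on a resource it requests.
Step-by-step check:
  pool = (1, 3, 1, 3)
  run P3 (needs (0, 3, 0, 0), free (1, 3, 1, 3)); after release of (0, 1, 1, 0) the pool is (1, 4, 2, 3)
  run P2 (needs (1, 0, 2, 0), free (1, 4, 2, 3)); after release of (0, 2, 0, 2) the pool is (1, 6, 2, 5)
  run P1 (needs (1, 5, 2, 2), free (1, 6, 2, 5)); after release of (0, 0, 2, 1) the pool is (1, 6, 4, 6)
  run P9 (needs (0, 5, 4, 6), free (1, 6, 4, 6)); after release of (2, 2, 2, 0) the pool is (3, 8, 6, 6)
(3) Exactly 1 of the possible complete orderings is a safe sequence.


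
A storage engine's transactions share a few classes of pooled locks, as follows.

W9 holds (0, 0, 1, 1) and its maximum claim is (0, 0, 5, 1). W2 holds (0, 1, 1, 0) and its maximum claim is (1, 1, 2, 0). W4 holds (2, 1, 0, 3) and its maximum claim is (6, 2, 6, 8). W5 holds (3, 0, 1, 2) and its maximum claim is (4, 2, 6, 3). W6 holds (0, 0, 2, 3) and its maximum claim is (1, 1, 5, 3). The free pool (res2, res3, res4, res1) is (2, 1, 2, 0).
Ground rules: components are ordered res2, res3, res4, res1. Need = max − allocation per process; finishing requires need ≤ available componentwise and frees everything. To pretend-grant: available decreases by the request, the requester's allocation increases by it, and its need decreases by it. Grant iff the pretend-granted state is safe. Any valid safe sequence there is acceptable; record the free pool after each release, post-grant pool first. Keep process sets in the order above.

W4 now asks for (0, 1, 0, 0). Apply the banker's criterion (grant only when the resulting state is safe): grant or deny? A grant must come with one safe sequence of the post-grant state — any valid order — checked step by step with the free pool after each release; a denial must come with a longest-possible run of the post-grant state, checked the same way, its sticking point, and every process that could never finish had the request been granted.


DENY — the pretend-granted state is unsafe.
Key observation: after W2, W6, W9 the pool peaks at (2, 1, 6, 4), and each blocked process is short somewhere: W4 on res2, res1; W5 on res3.
After a pretend grant, a maximal execution: W2, W6, W9 — then nothing else fits. Walking it through:
  pool = (2, 0, 2, 0)
  run W2 (needs (1, 0, 1, 0), free (2, 0, 2, 0)); after release of (0, 1, 1, 0) the pool is (2, 1, 3, 0)
  run W6 (needs (1, 1, 3, 0), free (2, 1, 3, 0)); after release of (0, 0, 2, 3) the pool is (2, 1, 5, 3)
  run W9 (needs (0, 0, 4, 0), free (2, 1, 5, 3)); after release of (0, 0, 1, 1) the pool is (2, 1, 6, 4)
  W4 still needs (4, 0, 6, 5) but only (2, 1, 6, 4) is free — short on res2 and res1
  W5 still needs (1, 2, 5, 1) but only (2, 1, 6, 4) is free — short on res3
Post-grant, the permanently blocked set is W4 and W5.


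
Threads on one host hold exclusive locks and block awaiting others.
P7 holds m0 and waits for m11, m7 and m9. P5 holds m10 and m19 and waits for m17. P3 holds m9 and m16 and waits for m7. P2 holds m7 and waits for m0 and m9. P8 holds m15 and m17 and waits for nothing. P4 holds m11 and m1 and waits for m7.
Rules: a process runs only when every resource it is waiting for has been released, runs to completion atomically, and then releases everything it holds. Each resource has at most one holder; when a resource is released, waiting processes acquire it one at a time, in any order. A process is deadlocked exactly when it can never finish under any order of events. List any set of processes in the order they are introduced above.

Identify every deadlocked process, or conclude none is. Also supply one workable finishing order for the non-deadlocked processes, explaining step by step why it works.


The deadlocked set is P7, P3, P2 and P4.
Key observation: the waits loop around P7 -> P3 -> P2 -> P7 with no way out; P4 is caught in further circular waits.
A valid finishing order for the others: P8, P5.
Walking it through:
  P8 waits on nothing -> runs at once and releases m15 and m17
  P5 waits on m17 — all released -> runs and releases m10 and m19


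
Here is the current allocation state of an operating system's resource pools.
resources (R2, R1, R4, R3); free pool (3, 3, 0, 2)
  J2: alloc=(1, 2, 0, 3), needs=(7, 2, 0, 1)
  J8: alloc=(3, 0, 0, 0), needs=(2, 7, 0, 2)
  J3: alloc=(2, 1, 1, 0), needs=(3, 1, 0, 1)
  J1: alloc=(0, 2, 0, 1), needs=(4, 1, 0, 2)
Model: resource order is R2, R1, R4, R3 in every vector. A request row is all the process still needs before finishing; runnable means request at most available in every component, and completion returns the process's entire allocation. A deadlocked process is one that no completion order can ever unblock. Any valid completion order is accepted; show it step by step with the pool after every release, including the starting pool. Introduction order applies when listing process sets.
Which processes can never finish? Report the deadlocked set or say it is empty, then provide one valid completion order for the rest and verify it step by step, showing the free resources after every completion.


The deadlocked set is J2 and J8.
Key observation: after J3, J1 the pool peaks at (5, 6, 1, 3), and each blocked process is short somewhere: J2 on R2; J8 on R1.
One completion order for the rest: J3, J1. Verifying each step:
  pool = (3, 3, 0, 2)
  J3 needs (3, 1, 0, 1) <= (3, 3, 0, 2) -> finishes; pool += (2, 1, 1, 0) = (5, 4, 1, 2)
  J1 needs (4, 1, 0, 2) <= (5, 4, 1, 2) -> finishes; pool += (0, 2, 0, 1) = (5, 6, 1, 3)
The blocked processes can never fit:
  blocked: J2 wants (7, 2, 0, 1), pool (5, 6, 1, 3) — not enough R2
  blocked: J8 wants (2, 7, 0, 2), pool (5, 6, 1, 3) — not enough R1


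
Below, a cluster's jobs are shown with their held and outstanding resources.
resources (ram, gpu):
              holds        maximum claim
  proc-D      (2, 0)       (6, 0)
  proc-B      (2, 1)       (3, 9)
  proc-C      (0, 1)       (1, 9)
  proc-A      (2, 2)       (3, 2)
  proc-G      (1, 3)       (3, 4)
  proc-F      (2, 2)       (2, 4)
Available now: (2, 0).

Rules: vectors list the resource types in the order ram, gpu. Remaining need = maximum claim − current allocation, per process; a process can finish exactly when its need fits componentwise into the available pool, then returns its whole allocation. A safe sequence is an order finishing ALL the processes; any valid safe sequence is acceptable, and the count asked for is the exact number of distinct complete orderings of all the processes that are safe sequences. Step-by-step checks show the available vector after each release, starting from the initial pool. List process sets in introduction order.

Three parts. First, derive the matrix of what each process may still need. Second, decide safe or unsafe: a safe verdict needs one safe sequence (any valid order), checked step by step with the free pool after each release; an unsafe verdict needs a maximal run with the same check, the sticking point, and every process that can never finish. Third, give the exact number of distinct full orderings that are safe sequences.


(1) Outstanding need per process (order ram, gpu):
  proc-D: (4, 0)
  proc-B: (1, 8)
  proc-C: (1, 8)
  proc-A: (1, 0)
  proc-G: (2, 1)
  proc-F: (0, 2)
(2) UNSAFE — no complete ordering exists.
Key observation: the wall is gpu: completing proc-A, proc-G, proc-D, proc-F brings the pool only to (9, 7), and all the rest need more.
Going as far as possible: proc-A, proc-G, proc-D, proc-F; after that, nothing fits. Step-by-step check:
  pool = (2, 0)
  proc-A needs (1, 0) <= (2, 0) -> finishes; pool += (2, 2) = (4, 2)
  proc-G needs (2, 1) <= (4, 2) -> finishes; pool += (1, 3) = (5, 5)
  proc-D needs (4, 0) <= (5, 5) -> finishes; pool += (2, 0) = (7, 5)
  proc-F needs (0, 2) <= (7, 5) -> finishes; pool += (2, 2) = (9, 7)
  proc-B cannot run: need (1, 8) vs free (9, 7) (insufficient gpu)
  proc-C cannot run: need (1, 8) vs free (9, 7) (insufficient gpu)
Processes that can never finish: proc-B and proc-C.
(3) The exact count: 0 of the possible complete orderings are safe sequences.
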